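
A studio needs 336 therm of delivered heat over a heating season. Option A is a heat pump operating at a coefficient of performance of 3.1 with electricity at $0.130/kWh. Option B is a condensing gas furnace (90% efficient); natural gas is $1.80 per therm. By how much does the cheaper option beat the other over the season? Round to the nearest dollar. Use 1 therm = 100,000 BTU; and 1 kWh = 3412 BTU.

$259

Heat load = 336 therm × 100,000 = 33,600,000 BTU
Gas: input = 33,600,000 / 0.90 = 37,333,333 BTU = 373.3 therm → 373.3 × $1.80 = $672.00
Heat pump: 33,600,000 BTU / 3412 = 9,848 kWh heat; / 3.1 = 3,177 kWh in → × $0.130 = $412.96
Difference = |$672.00 − $412.96| = $259.04 ≈ $259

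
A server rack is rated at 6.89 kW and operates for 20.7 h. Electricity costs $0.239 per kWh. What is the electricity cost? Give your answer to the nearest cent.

$34.09

Energy = 6890 W × 20.7 h = 142,623 Wh = 142.6 kWh
Cost = 142.6 kWh × $0.239/kWh = $34.09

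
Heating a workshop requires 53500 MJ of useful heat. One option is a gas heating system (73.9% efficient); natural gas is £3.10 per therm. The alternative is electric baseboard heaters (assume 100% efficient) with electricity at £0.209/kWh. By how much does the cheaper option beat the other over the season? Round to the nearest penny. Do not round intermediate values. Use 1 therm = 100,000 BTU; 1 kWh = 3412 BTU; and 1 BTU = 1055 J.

Heat load = 53500 MJ = 53,500,000,000 J / 1055 = 50,710,900 BTU
Gas: input = 50,710,900 / 0.739 = 68,620,975 BTU = 686.2 therm → 686.2 × £3.10 = £2,127.25
Electric: 50,710,900 BTU / 3412 = 14,860 kWh → × £0.209 = £3,106.27
Difference = |£2,127.25 − £3,106.27| = £979.02

£979.02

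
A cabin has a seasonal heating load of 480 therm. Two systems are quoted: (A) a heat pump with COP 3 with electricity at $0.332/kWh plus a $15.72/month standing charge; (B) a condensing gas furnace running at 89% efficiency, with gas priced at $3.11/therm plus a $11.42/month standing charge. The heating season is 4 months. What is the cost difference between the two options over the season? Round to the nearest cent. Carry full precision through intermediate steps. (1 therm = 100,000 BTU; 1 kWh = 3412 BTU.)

Heat load = 480 therm × 100,000 = 48,000,000 BTU
Gas: input = 48,000,000 / 0.890 = 53,932,584 BTU = 539.3 therm → 539.3 × $3.11 = $1,677.30; + 4 × $11.42 standing = $1,722.98
Heat pump: 48,000,000 BTU / 3412 = 14,070 kWh heat; / 3 = 4,689 kWh in → × $0.332 = $1,556.86; + 4 × $15.72 standing = $1,619.74
Difference = |$1,722.98 − $1,619.74| = $103.25

$103.25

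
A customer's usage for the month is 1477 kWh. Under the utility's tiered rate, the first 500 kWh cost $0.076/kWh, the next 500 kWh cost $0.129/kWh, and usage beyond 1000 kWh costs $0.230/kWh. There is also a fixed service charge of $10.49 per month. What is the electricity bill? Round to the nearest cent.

First 500 kWh × $0.076 = $38.00
Next 500 kWh × $0.129 = $64.50
Remaining 477 kWh × $0.230 = $109.71
Energy charge = $212.21; + service $10.49 = $222.70

$222.70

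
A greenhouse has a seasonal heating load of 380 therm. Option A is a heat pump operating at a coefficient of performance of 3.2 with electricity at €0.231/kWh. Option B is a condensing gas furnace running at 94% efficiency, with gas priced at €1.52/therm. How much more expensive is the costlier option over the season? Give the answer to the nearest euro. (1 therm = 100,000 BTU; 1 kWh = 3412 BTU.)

€189

Heat load = 380 therm × 100,000 = 38,000,000 BTU
Gas: input = 38,000,000 / 0.94 = 40,425,532 BTU = 404.3 therm → 404.3 × €1.52 = €614.47
Heat pump: 38,000,000 BTU / 3412 = 11,140 kWh heat; / 3.2 = 3,480 kWh in → × €0.231 = €803.96
Difference = |€614.47 − €803.96| = €189.50 ≈ €189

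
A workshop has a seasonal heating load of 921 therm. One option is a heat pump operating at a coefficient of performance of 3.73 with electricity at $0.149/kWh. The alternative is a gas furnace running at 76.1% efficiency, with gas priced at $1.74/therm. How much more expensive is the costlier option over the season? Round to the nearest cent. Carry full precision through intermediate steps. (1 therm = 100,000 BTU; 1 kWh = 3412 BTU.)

Heat load = 921 therm × 100,000 = 92,100,000 BTU
Gas: input = 92,100,000 / 0.761 = 121,024,967 BTU = 1,210 therm → 1,210 × $1.74 = $2,105.83
Heat pump: 92,100,000 BTU / 3412 = 26,990 kWh heat; / 3.73 = 7,237 kWh in → × $0.149 = $1,078.27
Difference = |$2,105.83 − $1,078.27| = $1,027.56

$1027.56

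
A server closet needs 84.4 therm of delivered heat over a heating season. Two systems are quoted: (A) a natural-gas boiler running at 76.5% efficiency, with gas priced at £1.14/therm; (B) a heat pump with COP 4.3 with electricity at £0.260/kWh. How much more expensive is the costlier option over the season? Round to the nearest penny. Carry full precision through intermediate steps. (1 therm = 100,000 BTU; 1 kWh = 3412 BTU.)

£23.80

Heat load = 84.4 therm × 100,000 = 8,440,000 BTU
Gas: input = 8,440,000 / 0.765 = 11,032,680 BTU = 110.3 therm → 110.3 × £1.14 = £125.77
Heat pump: 8,440,000 BTU / 3412 = 2,474 kWh heat; / 4.3 = 575.3 kWh in → × £0.260 = £149.57
Difference = |£125.77 − £149.57| = £23.80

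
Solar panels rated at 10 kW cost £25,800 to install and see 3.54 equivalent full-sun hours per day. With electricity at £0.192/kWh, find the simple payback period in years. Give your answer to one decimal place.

Daily generation = 10 kW × 3.54 h = 35.4 kWh
Annual generation = 35.4 × 365 = 12921 kWh
Annual savings = 12921 × £0.192 = £2,480.83
Payback = £25,800 / £2,480.83 = 10.4 years

10.4 years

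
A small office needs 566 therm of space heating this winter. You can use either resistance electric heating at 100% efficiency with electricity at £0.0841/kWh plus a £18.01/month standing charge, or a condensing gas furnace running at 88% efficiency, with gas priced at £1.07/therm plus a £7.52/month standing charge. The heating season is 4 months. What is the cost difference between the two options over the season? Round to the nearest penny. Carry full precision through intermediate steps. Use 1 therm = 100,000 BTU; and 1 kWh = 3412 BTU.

Heat load = 566 therm × 100,000 = 56,600,000 BTU
Gas: input = 56,600,000 / 0.88 = 64,318,182 BTU = 643.2 therm → 643.2 × £1.07 = £688.20; + 4 × £7.52 standing = £718.28
Electric: 56,600,000 BTU / 3412 = 16,590 kWh → × £0.0841 = £1,395.09; + 4 × £18.01 standing = £1,467.13
Difference = |£718.28 − £1,467.13| = £748.85

£748.85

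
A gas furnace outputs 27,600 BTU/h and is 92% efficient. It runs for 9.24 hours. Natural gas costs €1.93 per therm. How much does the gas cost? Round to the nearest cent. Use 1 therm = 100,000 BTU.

€5.35

Heat delivered = 27,600 BTU/h × 9.24 h = 255,024 BTU
Gas input = 255,024 / 0.92 = 277,200 BTU
= 277,200 / 100,000 = 2.772 therm
Cost = 2.772 × €1.93/therm = €5.35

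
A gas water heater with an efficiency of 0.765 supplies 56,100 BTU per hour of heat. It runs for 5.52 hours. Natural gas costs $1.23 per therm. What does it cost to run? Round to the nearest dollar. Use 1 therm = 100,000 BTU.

$5

Heat delivered = 56,100 BTU/h × 5.52 h = 309,672 BTU
Gas input = 309,672 / 0.765 = 404,800 BTU
= 404,800 / 100,000 = 4.048 therm
Cost = 4.048 × $1.23/therm = $4.98 ≈ $5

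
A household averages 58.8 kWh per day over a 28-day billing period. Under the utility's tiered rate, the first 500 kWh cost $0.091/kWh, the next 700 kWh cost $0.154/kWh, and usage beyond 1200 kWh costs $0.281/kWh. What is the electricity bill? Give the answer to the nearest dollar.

$279

Usage = 58.8 kWh/day × 28 days = 1646.4 kWh
First 500 kWh × $0.091 = $45.50
Next 700 kWh × $0.154 = $107.80
Remaining 446.4 kWh × $0.281 = $125.44
Total = $278.74 ≈ $279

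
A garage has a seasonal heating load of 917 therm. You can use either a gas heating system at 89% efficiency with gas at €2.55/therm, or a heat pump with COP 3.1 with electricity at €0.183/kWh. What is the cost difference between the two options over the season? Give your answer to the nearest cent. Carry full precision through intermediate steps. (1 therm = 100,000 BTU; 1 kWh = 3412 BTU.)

€1040.82

Heat load = 917 therm × 100,000 = 91,700,000 BTU
Gas: input = 91,700,000 / 0.890 = 103,033,708 BTU = 1,030 therm → 1,030 × €2.55 = €2,627.36
Heat pump: 91,700,000 BTU / 3412 = 26,880 kWh heat; / 3.1 = 8,670 kWh in → × €0.183 = €1,586.54
Difference = |€2,627.36 − €1,586.54| = €1,040.82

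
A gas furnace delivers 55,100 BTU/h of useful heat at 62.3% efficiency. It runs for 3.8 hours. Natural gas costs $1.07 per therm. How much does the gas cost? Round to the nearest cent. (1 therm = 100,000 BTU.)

Heat delivered = 55,100 BTU/h × 3.8 h = 209,380 BTU
Gas input = 209,380 / 0.623 = 336,083 BTU
= 336,083 / 100,000 = 3.361 therm
Cost = 3.361 × $1.07/therm = $3.60

$3.60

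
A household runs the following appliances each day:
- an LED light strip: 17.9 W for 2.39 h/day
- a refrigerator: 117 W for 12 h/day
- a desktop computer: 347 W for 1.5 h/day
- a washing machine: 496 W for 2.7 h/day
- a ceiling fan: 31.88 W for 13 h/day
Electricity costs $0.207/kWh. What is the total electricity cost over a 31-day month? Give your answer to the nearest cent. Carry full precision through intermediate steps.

$23.88

LED light strip: 17.9 W × 2.39 h × 31 d = 1,326 Wh = 1.326 kWh
refrigerator: 117 W × 12 h × 31 d = 43,524 Wh = 43.52 kWh
desktop computer: 347 W × 1.5 h × 31 d = 16,136 Wh = 16.14 kWh
washing machine: 496 W × 2.7 h × 31 d = 41,515 Wh = 41.52 kWh
ceiling fan: 31.88 W × 13 h × 31 d = 12,848 Wh = 12.85 kWh
Total energy = 1.326 + 43.52 + 16.14 + 41.52 + 12.85 = 115.3 kWh
Cost = 115.3 kWh × $0.207 = $23.88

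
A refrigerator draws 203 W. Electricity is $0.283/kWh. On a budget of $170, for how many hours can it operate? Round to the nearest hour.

2959 h

Energy budget = $170 / $0.283 per kWh = 600.7 kWh = 600,707 Wh
Runtime = 600,707 Wh / 203 W = 2,959 h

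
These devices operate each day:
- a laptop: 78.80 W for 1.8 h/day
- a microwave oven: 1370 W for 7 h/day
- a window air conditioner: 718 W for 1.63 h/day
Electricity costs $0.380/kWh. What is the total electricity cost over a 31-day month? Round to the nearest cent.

laptop: 78.80 W × 1.8 h × 31 d = 4,397 Wh = 4.397 kWh
microwave oven: 1370 W × 7 h × 31 d = 297,290 Wh = 297.3 kWh
window air conditioner: 718 W × 1.63 h × 31 d = 36,281 Wh = 36.28 kWh
Total energy = 4.397 + 297.3 + 36.28 = 338 kWh
Cost = 338 kWh × $0.380 = $128.43

$128.43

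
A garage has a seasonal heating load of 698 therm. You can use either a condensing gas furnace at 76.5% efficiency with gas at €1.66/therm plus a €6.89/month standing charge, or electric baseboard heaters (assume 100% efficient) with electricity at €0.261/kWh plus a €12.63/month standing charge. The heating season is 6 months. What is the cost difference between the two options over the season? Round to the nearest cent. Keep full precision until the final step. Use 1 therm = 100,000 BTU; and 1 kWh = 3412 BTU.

Heat load = 698 therm × 100,000 = 69,800,000 BTU
Gas: input = 69,800,000 / 0.765 = 91,241,830 BTU = 912.4 therm → 912.4 × €1.66 = €1,514.61; + 6 × €6.89 standing = €1,555.95
Electric: 69,800,000 BTU / 3412 = 20,460 kWh → × €0.261 = €5,339.33; + 6 × €12.63 standing = €5,415.11
Difference = |€1,555.95 − €5,415.11| = €3,859.16

€3859.16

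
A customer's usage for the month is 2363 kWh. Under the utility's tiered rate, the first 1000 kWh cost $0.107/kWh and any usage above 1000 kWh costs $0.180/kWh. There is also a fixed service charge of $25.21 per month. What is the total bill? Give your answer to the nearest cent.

$377.55

First 1000 kWh × $0.107 = $107.00
Remaining 1363 kWh × $0.180 = $245.34
Energy charge = $352.34; + service $25.21 = $377.55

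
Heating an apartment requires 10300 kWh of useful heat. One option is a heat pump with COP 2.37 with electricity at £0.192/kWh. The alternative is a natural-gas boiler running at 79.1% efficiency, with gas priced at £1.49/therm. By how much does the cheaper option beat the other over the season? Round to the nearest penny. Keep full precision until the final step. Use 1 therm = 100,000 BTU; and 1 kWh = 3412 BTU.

Heat load = 10300 kWh × 3412 = 35,143,600 BTU
Gas: input = 35,143,600 / 0.791 = 44,429,330 BTU = 444.3 therm → 444.3 × £1.49 = £662.00
Heat pump: 35,143,600 BTU / 3412 = 10,300 kWh heat; / 2.37 = 4,346 kWh in → × £0.192 = £834.43
Difference = |£662.00 − £834.43| = £172.43

£172.43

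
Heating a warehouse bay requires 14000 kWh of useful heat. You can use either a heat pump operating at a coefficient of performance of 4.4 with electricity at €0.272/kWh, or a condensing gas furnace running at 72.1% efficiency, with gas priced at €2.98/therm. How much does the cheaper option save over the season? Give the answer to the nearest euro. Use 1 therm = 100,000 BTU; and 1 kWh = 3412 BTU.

Heat load = 14000 kWh × 3412 = 47,768,000 BTU
Gas: input = 47,768,000 / 0.721 = 66,252,427 BTU = 662.5 therm → 662.5 × €2.98 = €1,974.32
Heat pump: 47,768,000 BTU / 3412 = 14,000 kWh heat; / 4.4 = 3,182 kWh in → × €0.272 = €865.45
Difference = |€1,974.32 − €865.45| = €1,108.87 ≈ €1109

€1109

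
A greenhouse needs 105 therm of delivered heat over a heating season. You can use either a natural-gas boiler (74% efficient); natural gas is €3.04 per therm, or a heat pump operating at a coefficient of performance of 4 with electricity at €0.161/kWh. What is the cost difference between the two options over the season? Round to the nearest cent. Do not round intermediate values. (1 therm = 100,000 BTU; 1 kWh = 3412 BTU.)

Heat load = 105 therm × 100,000 = 10,500,000 BTU
Gas: input = 10,500,000 / 0.74 = 14,189,189 BTU = 141.9 therm → 141.9 × €3.04 = €431.35
Heat pump: 10,500,000 BTU / 3412 = 3,077 kWh heat; / 4 = 769.3 kWh in → × €0.161 = €123.86
Difference = |€431.35 − €123.86| = €307.49

€307.49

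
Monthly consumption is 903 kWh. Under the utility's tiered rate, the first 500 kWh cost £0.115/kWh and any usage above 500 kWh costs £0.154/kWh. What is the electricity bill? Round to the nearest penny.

First 500 kWh × £0.115 = £57.50
Remaining 403 kWh × £0.154 = £62.06
Total = £119.56

£119.56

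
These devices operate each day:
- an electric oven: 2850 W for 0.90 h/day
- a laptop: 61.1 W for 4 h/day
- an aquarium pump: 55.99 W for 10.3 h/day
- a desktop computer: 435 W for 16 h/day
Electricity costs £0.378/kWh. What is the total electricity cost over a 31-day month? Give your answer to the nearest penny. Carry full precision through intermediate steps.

electric oven: 2850 W × 0.90 h × 31 d = 79,515 Wh = 79.52 kWh
laptop: 61.1 W × 4 h × 31 d = 7,576 Wh = 7.576 kWh
aquarium pump: 55.99 W × 10.3 h × 31 d = 17,878 Wh = 17.88 kWh
desktop computer: 435 W × 16 h × 31 d = 215,760 Wh = 215.8 kWh
Total energy = 79.52 + 7.576 + 17.88 + 215.8 = 320.7 kWh
Cost = 320.7 kWh × £0.378 = £121.24

£121.24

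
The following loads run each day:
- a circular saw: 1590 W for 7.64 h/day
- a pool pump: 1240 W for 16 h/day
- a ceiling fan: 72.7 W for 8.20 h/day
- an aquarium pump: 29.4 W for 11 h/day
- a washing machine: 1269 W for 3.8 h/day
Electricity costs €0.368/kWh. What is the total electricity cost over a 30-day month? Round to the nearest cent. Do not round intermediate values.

circular saw: 1590 W × 7.64 h × 30 d = 364,428 Wh = 364.4 kWh
pool pump: 1240 W × 16 h × 30 d = 595,200 Wh = 595.2 kWh
ceiling fan: 72.7 W × 8.20 h × 30 d = 17,884 Wh = 17.88 kWh
aquarium pump: 29.4 W × 11 h × 30 d = 9,702 Wh = 9.702 kWh
washing machine: 1269 W × 3.8 h × 30 d = 144,666 Wh = 144.7 kWh
Total energy = 364.4 + 595.2 + 17.88 + 9.702 + 144.7 = 1,132 kWh
Cost = 1,132 kWh × €0.368 = €416.53

€416.53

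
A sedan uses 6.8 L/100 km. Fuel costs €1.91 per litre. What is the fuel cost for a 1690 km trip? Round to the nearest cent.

Fuel = 6.8 L/100 km × 1690 km / 100 = 114.9 L
Cost = 114.9 L × €1.91/L = €219.50

€219.50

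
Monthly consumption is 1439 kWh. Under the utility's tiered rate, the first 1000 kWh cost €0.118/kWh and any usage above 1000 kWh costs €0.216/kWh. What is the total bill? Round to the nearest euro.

First 1000 kWh × €0.118 = €118.00
Remaining 439 kWh × €0.216 = €94.82
Total = €212.82 ≈ €213

€213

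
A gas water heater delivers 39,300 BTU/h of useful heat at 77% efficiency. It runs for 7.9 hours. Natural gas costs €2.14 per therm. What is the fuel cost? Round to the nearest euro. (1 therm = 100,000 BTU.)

€9

Heat delivered = 39,300 BTU/h × 7.9 h = 310,470 BTU
Gas input = 310,470 / 0.77 = 403,208 BTU
= 403,208 / 100,000 = 4.032 therm
Cost = 4.032 × €2.14/therm = €8.63 ≈ €9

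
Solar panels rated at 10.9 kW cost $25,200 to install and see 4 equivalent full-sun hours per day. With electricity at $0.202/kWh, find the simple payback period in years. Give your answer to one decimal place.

7.8 years

Daily generation = 10.9 kW × 4 h = 43.6 kWh
Annual generation = 43.6 × 365 = 15914 kWh
Annual savings = 15914 × $0.202 = $3,214.63
Payback = $25,200 / $3,214.63 = 7.84 years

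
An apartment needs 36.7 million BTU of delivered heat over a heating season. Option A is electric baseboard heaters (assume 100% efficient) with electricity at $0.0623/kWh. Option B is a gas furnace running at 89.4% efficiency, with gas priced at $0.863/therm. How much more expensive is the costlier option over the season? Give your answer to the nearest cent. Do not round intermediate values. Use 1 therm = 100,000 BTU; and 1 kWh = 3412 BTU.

Heat load = 36.7 × 10⁶ BTU = 36,700,000 BTU
Gas: input = 36,700,000 / 0.894 = 41,051,454 BTU = 410.5 therm → 410.5 × $0.863 = $354.27
Electric: 36,700,000 BTU / 3412 = 10,760 kWh → × $0.0623 = $670.11
Difference = |$354.27 − $670.11| = $315.83

$315.83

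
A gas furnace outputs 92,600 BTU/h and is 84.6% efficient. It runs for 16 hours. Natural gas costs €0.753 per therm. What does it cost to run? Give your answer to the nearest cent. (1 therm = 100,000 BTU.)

Heat delivered = 92,600 BTU/h × 16 h = 1,481,600 BTU
Gas input = 1,481,600 / 0.846 = 1,751,300 BTU
= 1,751,300 / 100,000 = 17.51 therm
Cost = 17.51 × €0.753/therm = €13.19

€13.19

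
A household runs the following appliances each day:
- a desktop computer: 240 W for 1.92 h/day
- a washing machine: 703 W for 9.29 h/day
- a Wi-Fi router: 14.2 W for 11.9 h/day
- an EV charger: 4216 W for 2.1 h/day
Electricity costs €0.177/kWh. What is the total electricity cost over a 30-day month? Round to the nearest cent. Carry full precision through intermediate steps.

desktop computer: 240 W × 1.92 h × 30 d = 13,824 Wh = 13.82 kWh
washing machine: 703 W × 9.29 h × 30 d = 195,926 Wh = 195.9 kWh
Wi-Fi router: 14.2 W × 11.9 h × 30 d = 5,069 Wh = 5.069 kWh
EV charger: 4216 W × 2.1 h × 30 d = 265,608 Wh = 265.6 kWh
Total energy = 13.82 + 195.9 + 5.069 + 265.6 = 480.4 kWh
Cost = 480.4 kWh × €0.177 = €85.04

€85.04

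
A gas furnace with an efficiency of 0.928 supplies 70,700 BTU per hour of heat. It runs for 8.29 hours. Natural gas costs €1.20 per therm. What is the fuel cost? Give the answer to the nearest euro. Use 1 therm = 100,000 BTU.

Heat delivered = 70,700 BTU/h × 8.29 h = 586,103 BTU
Gas input = 586,103 / 0.928 = 631,577 BTU
= 631,577 / 100,000 = 6.316 therm
Cost = 6.316 × €1.20/therm = €7.58 ≈ €8

€8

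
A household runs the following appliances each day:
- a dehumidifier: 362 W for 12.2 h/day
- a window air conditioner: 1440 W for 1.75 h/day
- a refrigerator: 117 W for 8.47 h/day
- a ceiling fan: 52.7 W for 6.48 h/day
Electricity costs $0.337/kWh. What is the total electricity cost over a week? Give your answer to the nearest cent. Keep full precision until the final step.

$19.51

dehumidifier: 362 W × 12.2 h × 7 d = 30,915 Wh = 30.91 kWh
window air conditioner: 1440 W × 1.75 h × 7 d = 17,640 Wh = 17.64 kWh
refrigerator: 117 W × 8.47 h × 7 d = 6,937 Wh = 6.937 kWh
ceiling fan: 52.7 W × 6.48 h × 7 d = 2,390 Wh = 2.39 kWh
Total energy = 30.91 + 17.64 + 6.937 + 2.39 = 57.88 kWh
Cost = 57.88 kWh × $0.337 = $19.51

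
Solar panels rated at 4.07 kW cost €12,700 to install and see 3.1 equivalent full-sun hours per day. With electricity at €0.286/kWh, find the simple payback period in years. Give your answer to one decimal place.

9.6 years

Daily generation = 4.07 kW × 3.1 h = 12.62 kWh
Annual generation = 12.62 × 365 = 4605.2 kWh
Annual savings = 4605.2 × €0.286 = €1,317.09
Payback = €12,700 / €1,317.09 = 9.64 years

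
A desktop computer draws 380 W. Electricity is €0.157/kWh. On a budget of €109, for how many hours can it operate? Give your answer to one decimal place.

1827.0 h

Energy budget = €109 / €0.157 per kWh = 694.3 kWh = 694,268 Wh
Runtime = 694,268 Wh / 380 W = 1,827 h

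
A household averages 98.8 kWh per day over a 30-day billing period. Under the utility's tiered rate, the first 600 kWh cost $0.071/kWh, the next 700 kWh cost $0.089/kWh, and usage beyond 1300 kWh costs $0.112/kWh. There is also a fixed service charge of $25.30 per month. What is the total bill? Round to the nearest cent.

Usage = 98.8 kWh/day × 30 days = 2964 kWh
First 600 kWh × $0.071 = $42.60
Next 700 kWh × $0.089 = $62.30
Remaining 1664 kWh × $0.112 = $186.37
Energy charge = $291.27; + service $25.30 = $316.57

$316.57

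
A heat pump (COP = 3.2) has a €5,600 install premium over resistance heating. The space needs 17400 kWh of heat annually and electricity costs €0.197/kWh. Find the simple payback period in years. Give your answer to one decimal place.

2.4 years

Resistance: 17400 kWh × €0.197 = €3,427.80/yr
Heat pump: 17400 / 3.2 = 5438 kWh in → × €0.197 = €1,071.19/yr
Annual savings = €2,356.61
Payback = €5,600 / €2,356.61 = 2.38 years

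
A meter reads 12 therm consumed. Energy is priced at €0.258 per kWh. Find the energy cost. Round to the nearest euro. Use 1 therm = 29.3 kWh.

€91

12 therm × (29.3 kWh/therm) = 351.6 kWh
Cost = 351.6 kWh × €0.258/kWh = €90.71 ≈ €91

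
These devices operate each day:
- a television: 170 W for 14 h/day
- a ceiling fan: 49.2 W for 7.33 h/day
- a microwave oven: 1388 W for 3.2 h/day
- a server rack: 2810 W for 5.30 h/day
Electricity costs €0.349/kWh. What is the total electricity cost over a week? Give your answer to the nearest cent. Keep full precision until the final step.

television: 170 W × 14 h × 7 d = 16,660 Wh = 16.66 kWh
ceiling fan: 49.2 W × 7.33 h × 7 d = 2,524 Wh = 2.524 kWh
microwave oven: 1388 W × 3.2 h × 7 d = 31,091 Wh = 31.09 kWh
server rack: 2810 W × 5.30 h × 7 d = 104,251 Wh = 104.3 kWh
Total energy = 16.66 + 2.524 + 31.09 + 104.3 = 154.5 kWh
Cost = 154.5 kWh × €0.349 = €53.93

€53.93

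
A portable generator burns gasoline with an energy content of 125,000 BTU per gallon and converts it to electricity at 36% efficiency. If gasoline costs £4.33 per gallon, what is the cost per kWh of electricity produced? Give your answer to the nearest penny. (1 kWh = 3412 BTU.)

£0.33

Electrical output per gallon = 125,000 BTU × 0.36 / 3412 BTU/kWh = 13.19 kWh
Cost per kWh = £4.33 / 13.19 kWh = £0.328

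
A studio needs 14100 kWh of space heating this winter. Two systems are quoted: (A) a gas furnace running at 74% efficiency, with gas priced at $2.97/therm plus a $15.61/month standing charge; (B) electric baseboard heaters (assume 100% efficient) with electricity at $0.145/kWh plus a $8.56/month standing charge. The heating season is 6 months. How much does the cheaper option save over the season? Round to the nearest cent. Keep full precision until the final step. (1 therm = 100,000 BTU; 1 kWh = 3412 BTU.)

Heat load = 14100 kWh × 3412 = 48,109,200 BTU
Gas: input = 48,109,200 / 0.740 = 65,012,432 BTU = 650.1 therm → 650.1 × $2.97 = $1,930.87; + 6 × $15.61 standing = $2,024.53
Electric: 48,109,200 BTU / 3412 = 14,100 kWh → × $0.145 = $2,044.50; + 6 × $8.56 standing = $2,095.86
Difference = |$2,024.53 − $2,095.86| = $71.33

$71.33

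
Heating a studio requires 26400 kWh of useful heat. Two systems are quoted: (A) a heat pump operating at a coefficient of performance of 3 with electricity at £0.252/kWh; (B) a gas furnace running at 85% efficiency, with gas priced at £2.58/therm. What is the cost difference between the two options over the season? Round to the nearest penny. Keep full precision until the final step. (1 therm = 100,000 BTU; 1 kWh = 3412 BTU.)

£516.50

Heat load = 26400 kWh × 3412 = 90,076,800 BTU
Gas: input = 90,076,800 / 0.85 = 105,972,706 BTU = 1,060 therm → 1,060 × £2.58 = £2,734.10
Heat pump: 90,076,800 BTU / 3412 = 26,400 kWh heat; / 3 = 8,800 kWh in → × £0.252 = £2,217.60
Difference = |£2,734.10 − £2,217.60| = £516.50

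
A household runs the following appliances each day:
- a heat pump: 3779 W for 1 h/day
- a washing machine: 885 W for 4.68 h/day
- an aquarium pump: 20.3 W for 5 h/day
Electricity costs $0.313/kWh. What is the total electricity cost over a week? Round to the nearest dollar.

heat pump: 3779 W × 1 h × 7 d = 26,453 Wh = 26.45 kWh
washing machine: 885 W × 4.68 h × 7 d = 28,993 Wh = 28.99 kWh
aquarium pump: 20.3 W × 5 h × 7 d = 710 Wh = 0.7105 kWh
Total energy = 26.45 + 28.99 + 0.7105 = 56.16 kWh
Cost = 56.16 kWh × $0.313 = $17.58 ≈ $18

$18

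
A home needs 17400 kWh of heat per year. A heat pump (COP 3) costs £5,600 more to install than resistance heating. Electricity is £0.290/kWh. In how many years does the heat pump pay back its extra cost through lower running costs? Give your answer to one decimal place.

1.7 years

Resistance: 17400 kWh × £0.290 = £5,046.00/yr
Heat pump: 17400 / 3 = 5800 kWh in → × £0.290 = £1,682.00/yr
Annual savings = £3,364.00
Payback = £5,600 / £3,364.00 = 1.66 years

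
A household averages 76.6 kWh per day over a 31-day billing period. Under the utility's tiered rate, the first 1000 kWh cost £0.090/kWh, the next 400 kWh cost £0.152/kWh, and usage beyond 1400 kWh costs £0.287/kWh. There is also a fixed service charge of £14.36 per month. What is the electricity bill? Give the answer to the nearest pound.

Usage = 76.6 kWh/day × 31 days = 2374.6 kWh
First 1000 kWh × £0.090 = £90.00
Next 400 kWh × £0.152 = £60.80
Remaining 974.6 kWh × £0.287 = £279.71
Energy charge = £430.51; + service £14.36 = £444.87 ≈ £445

£445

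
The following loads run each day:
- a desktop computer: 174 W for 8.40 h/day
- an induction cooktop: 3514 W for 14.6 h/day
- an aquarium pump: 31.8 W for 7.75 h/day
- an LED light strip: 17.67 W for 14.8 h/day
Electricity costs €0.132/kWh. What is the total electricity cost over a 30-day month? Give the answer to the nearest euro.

€211

desktop computer: 174 W × 8.40 h × 30 d = 43,848 Wh = 43.85 kWh
induction cooktop: 3514 W × 14.6 h × 30 d = 1,539,132 Wh = 1,539 kWh
aquarium pump: 31.8 W × 7.75 h × 30 d = 7,394 Wh = 7.394 kWh
LED light strip: 17.67 W × 14.8 h × 30 d = 7,845 Wh = 7.845 kWh
Total energy = 43.85 + 1,539 + 7.394 + 7.845 = 1,598 kWh
Cost = 1,598 kWh × €0.132 = €210.96 ≈ €211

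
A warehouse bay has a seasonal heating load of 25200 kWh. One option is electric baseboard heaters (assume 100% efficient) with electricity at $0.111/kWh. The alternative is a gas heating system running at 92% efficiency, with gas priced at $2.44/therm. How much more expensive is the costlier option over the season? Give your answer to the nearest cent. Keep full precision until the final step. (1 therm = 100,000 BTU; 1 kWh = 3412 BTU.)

$516.80

Heat load = 25200 kWh × 3412 = 85,982,400 BTU
Gas: input = 85,982,400 / 0.92 = 93,459,130 BTU = 934.6 therm → 934.6 × $2.44 = $2,280.40
Electric: 85,982,400 BTU / 3412 = 25,200 kWh → × $0.111 = $2,797.20
Difference = |$2,280.40 − $2,797.20| = $516.80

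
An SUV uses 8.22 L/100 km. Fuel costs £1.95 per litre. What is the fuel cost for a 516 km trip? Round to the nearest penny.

£82.71

Fuel = 8.22 L/100 km × 516 km / 100 = 42.42 L
Cost = 42.42 L × £1.95/L = £82.71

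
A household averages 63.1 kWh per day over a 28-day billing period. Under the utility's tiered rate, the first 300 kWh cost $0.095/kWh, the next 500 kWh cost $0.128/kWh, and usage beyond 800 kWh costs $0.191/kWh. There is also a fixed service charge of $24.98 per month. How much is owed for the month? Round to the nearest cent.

$302.14

Usage = 63.1 kWh/day × 28 days = 1766.8 kWh
First 300 kWh × $0.095 = $28.50
Next 500 kWh × $0.128 = $64.00
Remaining 966.8 kWh × $0.191 = $184.66
Energy charge = $277.16; + service $24.98 = $302.14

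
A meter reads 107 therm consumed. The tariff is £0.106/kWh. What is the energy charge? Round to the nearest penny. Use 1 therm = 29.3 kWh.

107 therm × (29.3 kWh/therm) = 3,135 kWh
Cost = 3,135 kWh × £0.106/kWh = £332.32

£332.32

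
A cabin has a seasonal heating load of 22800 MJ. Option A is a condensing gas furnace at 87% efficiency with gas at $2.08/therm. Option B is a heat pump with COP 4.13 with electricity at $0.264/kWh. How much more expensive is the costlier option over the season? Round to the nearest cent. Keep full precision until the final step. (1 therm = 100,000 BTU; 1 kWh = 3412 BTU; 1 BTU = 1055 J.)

$111.80

Heat load = 22800 MJ = 22,800,000,000 J / 1055 = 21,611,374 BTU
Gas: input = 21,611,374 / 0.87 = 24,840,660 BTU = 248.4 therm → 248.4 × $2.08 = $516.69
Heat pump: 21,611,374 BTU / 3412 = 6,334 kWh heat; / 4.13 = 1,534 kWh in → × $0.264 = $404.88
Difference = |$516.69 − $404.88| = $111.80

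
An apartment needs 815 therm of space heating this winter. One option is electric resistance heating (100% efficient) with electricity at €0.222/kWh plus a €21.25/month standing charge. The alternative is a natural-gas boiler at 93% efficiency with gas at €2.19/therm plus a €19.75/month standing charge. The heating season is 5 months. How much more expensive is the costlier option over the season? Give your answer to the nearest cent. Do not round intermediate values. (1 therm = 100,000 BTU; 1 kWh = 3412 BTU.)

Heat load = 815 therm × 100,000 = 81,500,000 BTU
Gas: input = 81,500,000 / 0.93 = 87,634,409 BTU = 876.3 therm → 876.3 × €2.19 = €1,919.19; + 5 × €19.75 standing = €2,017.94
Electric: 81,500,000 BTU / 3412 = 23,890 kWh → × €0.222 = €5,302.75; + 5 × €21.25 standing = €5,409.00
Difference = |€2,017.94 − €5,409.00| = €3,391.06

€3391.06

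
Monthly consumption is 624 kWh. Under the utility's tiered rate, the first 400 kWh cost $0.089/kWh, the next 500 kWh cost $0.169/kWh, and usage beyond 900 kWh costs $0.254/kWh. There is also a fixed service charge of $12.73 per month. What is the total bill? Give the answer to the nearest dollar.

$86

First 400 kWh × $0.089 = $35.60
Next 224 kWh × $0.169 = $37.86
Remaining tier: 0 kWh (not reached)
Energy charge = $73.46; + service $12.73 = $86.19 ≈ $86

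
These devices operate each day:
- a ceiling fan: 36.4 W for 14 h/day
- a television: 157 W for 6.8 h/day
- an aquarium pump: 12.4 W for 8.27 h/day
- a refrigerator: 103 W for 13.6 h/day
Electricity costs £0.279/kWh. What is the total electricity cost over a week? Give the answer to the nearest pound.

£6

ceiling fan: 36.4 W × 14 h × 7 d = 3,567 Wh = 3.567 kWh
television: 157 W × 6.8 h × 7 d = 7,473 Wh = 7.473 kWh
aquarium pump: 12.4 W × 8.27 h × 7 d = 718 Wh = 0.7178 kWh
refrigerator: 103 W × 13.6 h × 7 d = 9,806 Wh = 9.806 kWh
Total energy = 3.567 + 7.473 + 0.7178 + 9.806 = 21.56 kWh
Cost = 21.56 kWh × £0.279 = £6.02 ≈ £6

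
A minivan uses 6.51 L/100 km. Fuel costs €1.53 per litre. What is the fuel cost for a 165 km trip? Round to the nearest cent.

Fuel = 6.51 L/100 km × 165 km / 100 = 10.74 L
Cost = 10.74 L × €1.53/L = €16.43

€16.43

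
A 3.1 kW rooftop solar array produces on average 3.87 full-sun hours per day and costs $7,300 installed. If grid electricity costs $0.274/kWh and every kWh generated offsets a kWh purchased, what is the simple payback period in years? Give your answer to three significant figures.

6.08 years

Daily generation = 3.1 kW × 3.87 h = 12 kWh
Annual generation = 12 × 365 = 4378.9 kWh
Annual savings = 4378.9 × $0.274 = $1,199.82
Payback = $7,300 / $1,199.82 = 6.08 years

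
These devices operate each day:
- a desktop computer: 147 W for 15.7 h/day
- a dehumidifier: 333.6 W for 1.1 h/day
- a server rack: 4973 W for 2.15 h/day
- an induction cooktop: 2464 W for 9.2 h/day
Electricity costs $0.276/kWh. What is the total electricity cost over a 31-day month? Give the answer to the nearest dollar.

$308

desktop computer: 147 W × 15.7 h × 31 d = 71,545 Wh = 71.54 kWh
dehumidifier: 333.6 W × 1.1 h × 31 d = 11,376 Wh = 11.38 kWh
server rack: 4973 W × 2.15 h × 31 d = 331,450 Wh = 331.5 kWh
induction cooktop: 2464 W × 9.2 h × 31 d = 702,733 Wh = 702.7 kWh
Total energy = 71.54 + 11.38 + 331.5 + 702.7 = 1,117 kWh
Cost = 1,117 kWh × $0.276 = $308.32 ≈ $308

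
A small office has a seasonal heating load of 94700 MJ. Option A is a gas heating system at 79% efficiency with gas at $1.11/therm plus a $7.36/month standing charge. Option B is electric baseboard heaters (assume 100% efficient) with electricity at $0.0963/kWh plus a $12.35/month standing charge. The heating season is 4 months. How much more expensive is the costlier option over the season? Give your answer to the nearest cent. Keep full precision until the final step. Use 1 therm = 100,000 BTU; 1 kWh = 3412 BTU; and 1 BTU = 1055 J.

$1292.20

Heat load = 94700 MJ = 94,700,000,000 J / 1055 = 89,763,033 BTU
Gas: input = 89,763,033 / 0.79 = 113,624,093 BTU = 1,136 therm → 1,136 × $1.11 = $1,261.23; + 4 × $7.36 standing = $1,290.67
Electric: 89,763,033 BTU / 3412 = 26,310 kWh → × $0.0963 = $2,533.46; + 4 × $12.35 standing = $2,582.86
Difference = |$1,290.67 − $2,582.86| = $1,292.20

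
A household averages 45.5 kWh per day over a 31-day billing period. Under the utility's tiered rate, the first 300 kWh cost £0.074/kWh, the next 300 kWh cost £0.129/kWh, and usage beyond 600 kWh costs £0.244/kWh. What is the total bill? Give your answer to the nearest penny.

£258.66

Usage = 45.5 kWh/day × 31 days = 1410.5 kWh
First 300 kWh × £0.074 = £22.20
Next 300 kWh × £0.129 = £38.70
Remaining 810.5 kWh × £0.244 = £197.76
Total = £258.66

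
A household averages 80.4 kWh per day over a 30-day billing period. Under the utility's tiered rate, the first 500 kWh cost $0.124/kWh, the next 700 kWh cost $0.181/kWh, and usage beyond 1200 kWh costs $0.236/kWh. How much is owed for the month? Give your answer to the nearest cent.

$474.73

Usage = 80.4 kWh/day × 30 days = 2412 kWh
First 500 kWh × $0.124 = $62.00
Next 700 kWh × $0.181 = $126.70
Remaining 1212 kWh × $0.236 = $286.03
Total = $474.73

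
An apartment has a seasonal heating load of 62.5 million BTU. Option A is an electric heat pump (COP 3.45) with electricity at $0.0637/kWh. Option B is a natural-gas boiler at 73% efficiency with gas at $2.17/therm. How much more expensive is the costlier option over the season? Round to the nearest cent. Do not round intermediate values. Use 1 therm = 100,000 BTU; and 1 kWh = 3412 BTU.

$1519.66

Heat load = 62.5 × 10⁶ BTU = 62,500,000 BTU
Gas: input = 62,500,000 / 0.73 = 85,616,438 BTU = 856.2 therm → 856.2 × $2.17 = $1,857.88
Heat pump: 62,500,000 BTU / 3412 = 18,320 kWh heat; / 3.45 = 5,309 kWh in → × $0.0637 = $338.21
Difference = |$1,857.88 − $338.21| = $1,519.66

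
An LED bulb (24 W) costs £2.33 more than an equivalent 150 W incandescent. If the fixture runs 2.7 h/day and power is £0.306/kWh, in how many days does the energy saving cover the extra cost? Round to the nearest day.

22 days

Power saved = 150 − 24 = 126 W
Daily energy saved = 126 W × 2.7 h = 340.2 Wh = 0.3402 kWh
Daily savings = 0.3402 × £0.306 = £0.1041
Payback = £2.33 / £0.1041 per day = 22.38 days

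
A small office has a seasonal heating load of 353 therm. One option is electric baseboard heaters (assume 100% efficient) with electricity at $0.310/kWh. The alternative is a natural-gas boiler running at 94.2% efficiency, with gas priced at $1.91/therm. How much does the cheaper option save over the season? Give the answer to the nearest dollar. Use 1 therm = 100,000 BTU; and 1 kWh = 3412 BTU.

Heat load = 353 therm × 100,000 = 35,300,000 BTU
Gas: input = 35,300,000 / 0.942 = 37,473,461 BTU = 374.7 therm → 374.7 × $1.91 = $715.74
Electric: 35,300,000 BTU / 3412 = 10,350 kWh → × $0.310 = $3,207.21
Difference = |$715.74 − $3,207.21| = $2,491.47 ≈ $2491

$2491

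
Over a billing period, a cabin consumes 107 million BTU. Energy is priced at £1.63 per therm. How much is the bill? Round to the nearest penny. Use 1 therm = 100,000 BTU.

£1744.10

107 million BTU × (10 therm/million BTU) = 1,070 therm
Cost = 1,070 therm × £1.63/therm = £1,744.10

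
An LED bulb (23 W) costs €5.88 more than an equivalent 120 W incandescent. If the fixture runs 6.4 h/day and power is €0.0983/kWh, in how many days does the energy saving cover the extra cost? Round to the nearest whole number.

Power saved = 120 − 23 = 97 W
Daily energy saved = 97 W × 6.4 h = 620.8 Wh = 0.6208 kWh
Daily savings = 0.6208 × €0.0983 = €0.0610
Payback = €5.88 / €0.0610 per day = 96.35 days

96 days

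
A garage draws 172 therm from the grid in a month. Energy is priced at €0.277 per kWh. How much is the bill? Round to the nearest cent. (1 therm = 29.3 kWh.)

172 therm × (29.3 kWh/therm) = 5,040 kWh
Cost = 5,040 kWh × €0.277/kWh = €1,395.97

€1395.97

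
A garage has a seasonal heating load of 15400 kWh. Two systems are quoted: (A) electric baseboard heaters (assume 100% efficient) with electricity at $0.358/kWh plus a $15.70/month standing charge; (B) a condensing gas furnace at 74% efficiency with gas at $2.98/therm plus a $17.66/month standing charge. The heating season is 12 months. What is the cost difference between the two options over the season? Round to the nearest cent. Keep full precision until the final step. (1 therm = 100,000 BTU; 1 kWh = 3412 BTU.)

$3373.69

Heat load = 15400 kWh × 3412 = 52,544,800 BTU
Gas: input = 52,544,800 / 0.74 = 71,006,486 BTU = 710.1 therm → 710.1 × $2.98 = $2,115.99; + 12 × $17.66 standing = $2,327.91
Electric: 52,544,800 BTU / 3412 = 15,400 kWh → × $0.358 = $5,513.20; + 12 × $15.70 standing = $5,701.60
Difference = |$2,327.91 − $5,701.60| = $3,373.69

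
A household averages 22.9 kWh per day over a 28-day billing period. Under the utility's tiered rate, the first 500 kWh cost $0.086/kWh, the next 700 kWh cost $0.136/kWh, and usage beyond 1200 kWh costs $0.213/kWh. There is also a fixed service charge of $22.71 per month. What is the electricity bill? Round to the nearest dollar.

Usage = 22.9 kWh/day × 28 days = 641.2 kWh
First 500 kWh × $0.086 = $43.00
Next 141.2 kWh × $0.136 = $19.20
Remaining tier: 0 kWh (not reached)
Energy charge = $62.20; + service $22.71 = $84.91 ≈ $85

$85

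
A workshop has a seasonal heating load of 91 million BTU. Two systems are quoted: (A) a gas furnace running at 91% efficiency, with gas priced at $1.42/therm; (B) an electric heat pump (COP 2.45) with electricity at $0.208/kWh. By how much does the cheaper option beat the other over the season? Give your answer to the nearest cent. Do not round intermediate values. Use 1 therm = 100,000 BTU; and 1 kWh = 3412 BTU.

$844.28

Heat load = 91 × 10⁶ BTU = 91,000,000 BTU
Gas: input = 91,000,000 / 0.91 = 100,000,000 BTU = 1,000 therm → 1,000 × $1.42 = $1,420.00
Heat pump: 91,000,000 BTU / 3412 = 26,670 kWh heat; / 2.45 = 10,890 kWh in → × $0.208 = $2,264.28
Difference = |$1,420.00 − $2,264.28| = $844.28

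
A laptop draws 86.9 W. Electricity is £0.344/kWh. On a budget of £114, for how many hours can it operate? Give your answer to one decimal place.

3813.5 h

Energy budget = £114 / £0.344 per kWh = 331.4 kWh = 331,395 Wh
Runtime = 331,395 Wh / 86.9 W = 3,814 h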